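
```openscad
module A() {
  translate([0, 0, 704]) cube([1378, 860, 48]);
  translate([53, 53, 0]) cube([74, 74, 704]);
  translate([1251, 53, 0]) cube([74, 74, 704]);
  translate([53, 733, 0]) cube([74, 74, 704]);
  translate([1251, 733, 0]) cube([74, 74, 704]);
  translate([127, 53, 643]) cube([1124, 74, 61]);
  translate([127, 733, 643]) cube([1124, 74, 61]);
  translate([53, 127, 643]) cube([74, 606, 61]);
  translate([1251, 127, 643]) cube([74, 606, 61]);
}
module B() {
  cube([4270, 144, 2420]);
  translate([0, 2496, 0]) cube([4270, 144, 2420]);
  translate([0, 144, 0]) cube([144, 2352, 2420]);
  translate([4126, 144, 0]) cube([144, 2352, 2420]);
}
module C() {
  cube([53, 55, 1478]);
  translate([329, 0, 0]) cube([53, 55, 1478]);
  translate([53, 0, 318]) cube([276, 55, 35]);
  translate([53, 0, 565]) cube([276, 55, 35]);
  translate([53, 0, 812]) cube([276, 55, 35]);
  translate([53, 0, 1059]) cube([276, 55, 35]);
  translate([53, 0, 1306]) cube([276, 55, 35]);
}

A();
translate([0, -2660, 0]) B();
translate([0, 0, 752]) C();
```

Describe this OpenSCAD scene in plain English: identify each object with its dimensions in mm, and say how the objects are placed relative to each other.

A is a rectangular dining table. The top is 1378×860×48 mm with its upper surface at z = 752 mm. It stands on four 74×74 mm square legs, each inset 53 mm from the nearest pair of top edges, running from the floor to the underside of the top. Four apron rails, 74 mm thick and 61 mm tall, run between adjacent legs with their top edges flush with the underside of the top and their outer faces flush with the legs' outer faces.

B is the wall frame of a small rectangular building: four walls, each 2420 mm tall and 144 mm thick, enclosing a footprint 4270 mm (x) by 2640 mm (y) outside-to-outside, with no floor or roof. The front and back walls (the −y and +y sides) span the full width; the two side walls fit between them.

C is a straight ladder. Two 53×55 mm vertical rails, 1478 mm tall, stand 382 mm apart (outside-to-outside) with their front faces coplanar on the −y side. 5 rungs, each 55 mm deep and 35 mm tall, span between the inner faces of the rails, front faces flush with the rails. The lowest rung's underside is at z = 318 mm and rungs are spaced 247 mm apart (underside to underside).

The house frame is on the floor beside the table on its −y side. The ladder is on top of the table.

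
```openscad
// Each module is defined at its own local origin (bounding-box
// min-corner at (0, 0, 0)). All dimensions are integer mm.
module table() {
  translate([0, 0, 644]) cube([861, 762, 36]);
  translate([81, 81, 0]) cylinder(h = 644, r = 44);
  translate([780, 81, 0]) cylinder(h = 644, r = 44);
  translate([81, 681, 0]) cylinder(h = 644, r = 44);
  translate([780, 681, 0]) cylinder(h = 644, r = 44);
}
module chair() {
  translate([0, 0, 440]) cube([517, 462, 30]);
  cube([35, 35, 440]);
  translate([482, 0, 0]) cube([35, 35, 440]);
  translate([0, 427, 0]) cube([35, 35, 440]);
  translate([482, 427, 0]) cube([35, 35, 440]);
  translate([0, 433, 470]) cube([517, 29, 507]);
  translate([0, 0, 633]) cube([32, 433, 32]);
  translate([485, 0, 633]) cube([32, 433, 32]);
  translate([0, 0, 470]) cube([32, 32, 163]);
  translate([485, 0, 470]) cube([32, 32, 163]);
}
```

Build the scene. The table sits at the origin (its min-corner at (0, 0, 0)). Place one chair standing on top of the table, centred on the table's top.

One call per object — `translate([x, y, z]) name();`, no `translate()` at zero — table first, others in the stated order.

table();
translate([172, 150, 680]) chair();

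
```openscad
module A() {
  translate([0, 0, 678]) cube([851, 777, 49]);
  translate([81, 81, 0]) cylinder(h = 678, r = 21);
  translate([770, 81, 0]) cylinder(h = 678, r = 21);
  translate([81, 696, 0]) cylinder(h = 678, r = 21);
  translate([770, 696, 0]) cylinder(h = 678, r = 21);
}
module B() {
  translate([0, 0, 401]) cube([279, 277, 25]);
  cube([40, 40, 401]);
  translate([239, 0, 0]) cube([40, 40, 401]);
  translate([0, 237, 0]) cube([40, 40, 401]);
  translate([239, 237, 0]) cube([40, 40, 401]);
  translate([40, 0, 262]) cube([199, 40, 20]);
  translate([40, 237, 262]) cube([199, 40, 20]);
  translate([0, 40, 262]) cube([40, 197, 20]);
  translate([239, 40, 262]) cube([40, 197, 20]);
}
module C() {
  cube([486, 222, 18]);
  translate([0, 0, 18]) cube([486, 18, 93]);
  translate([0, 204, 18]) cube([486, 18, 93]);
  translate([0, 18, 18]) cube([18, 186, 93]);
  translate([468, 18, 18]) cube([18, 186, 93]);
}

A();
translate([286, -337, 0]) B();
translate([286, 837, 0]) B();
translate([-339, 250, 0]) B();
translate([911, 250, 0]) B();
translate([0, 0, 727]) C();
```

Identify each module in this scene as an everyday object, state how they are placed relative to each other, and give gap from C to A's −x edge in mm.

The open box's min-x is at 0; the table's min-x is 0; gap = 0 mm.

A is a table. B is a stool. C is an open box. Four stools sit around the table at the −y, +y, −x, +x sides. The open box is on top of the table. The gap from the open box to the table's −x edge is 0 mm.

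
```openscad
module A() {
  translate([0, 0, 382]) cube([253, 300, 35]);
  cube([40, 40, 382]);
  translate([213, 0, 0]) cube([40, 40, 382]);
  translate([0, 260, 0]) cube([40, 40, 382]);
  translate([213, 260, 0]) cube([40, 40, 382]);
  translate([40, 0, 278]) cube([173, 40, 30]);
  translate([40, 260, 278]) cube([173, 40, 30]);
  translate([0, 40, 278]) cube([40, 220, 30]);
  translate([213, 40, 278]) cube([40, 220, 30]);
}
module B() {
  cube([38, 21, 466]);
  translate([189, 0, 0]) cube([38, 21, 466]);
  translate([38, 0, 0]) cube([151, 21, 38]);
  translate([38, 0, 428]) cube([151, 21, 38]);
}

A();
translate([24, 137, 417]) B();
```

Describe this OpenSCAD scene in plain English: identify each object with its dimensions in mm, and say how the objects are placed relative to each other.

A is a simple wooden stool: a rectangular seat 253 mm (x) by 300 mm (y), 35 mm thick, top face at z = 417 mm, on four square legs, each 40×40 mm in cross-section. The legs rest on z = 0, each flush with a corner of the seat. Four stretchers, 40 mm wide and 30 mm tall, connect adjacent legs with their undersides at z = 278 mm, each running between the inner faces of the legs it joins and aligned with the legs' outer faces on the other axis.

B is a rectangular picture frame lying in the x–z plane (depth along y). The opening is 151 mm wide (x) by 390 mm tall (z), surrounded by a border 38 mm wide on all four sides. The frame is 21 mm deep and is made of two full-height vertical stiles with two horizontal rails fitted between them.

The picture frame is on top of the stool.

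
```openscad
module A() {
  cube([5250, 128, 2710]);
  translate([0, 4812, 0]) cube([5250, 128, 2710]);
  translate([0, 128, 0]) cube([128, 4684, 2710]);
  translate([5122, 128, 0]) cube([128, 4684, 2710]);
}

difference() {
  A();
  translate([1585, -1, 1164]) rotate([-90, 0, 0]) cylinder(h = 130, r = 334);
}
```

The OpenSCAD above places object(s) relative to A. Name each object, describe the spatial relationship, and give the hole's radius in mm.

The subtracted cylinder has r = 334 mm.

A is a house frame. The house frame has a circular hole through its front wall. The hole's radius is 334 mm.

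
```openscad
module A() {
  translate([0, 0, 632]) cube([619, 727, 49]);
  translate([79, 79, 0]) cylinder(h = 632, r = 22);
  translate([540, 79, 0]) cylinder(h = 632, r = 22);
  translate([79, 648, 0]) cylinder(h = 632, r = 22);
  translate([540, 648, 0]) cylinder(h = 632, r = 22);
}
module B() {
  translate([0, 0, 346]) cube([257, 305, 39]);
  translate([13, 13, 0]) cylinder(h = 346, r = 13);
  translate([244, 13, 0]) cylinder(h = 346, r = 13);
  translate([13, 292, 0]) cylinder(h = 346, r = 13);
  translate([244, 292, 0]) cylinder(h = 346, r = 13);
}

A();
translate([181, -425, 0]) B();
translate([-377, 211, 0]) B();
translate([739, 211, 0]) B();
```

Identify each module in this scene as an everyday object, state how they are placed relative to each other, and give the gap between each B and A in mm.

A is a table. B is a stool. Three stools sit around the table at the −y, −x, +x sides. The gap between each stool and the table is 120 mm.

Each stool's nearest face is 120 mm from the table's bounding box.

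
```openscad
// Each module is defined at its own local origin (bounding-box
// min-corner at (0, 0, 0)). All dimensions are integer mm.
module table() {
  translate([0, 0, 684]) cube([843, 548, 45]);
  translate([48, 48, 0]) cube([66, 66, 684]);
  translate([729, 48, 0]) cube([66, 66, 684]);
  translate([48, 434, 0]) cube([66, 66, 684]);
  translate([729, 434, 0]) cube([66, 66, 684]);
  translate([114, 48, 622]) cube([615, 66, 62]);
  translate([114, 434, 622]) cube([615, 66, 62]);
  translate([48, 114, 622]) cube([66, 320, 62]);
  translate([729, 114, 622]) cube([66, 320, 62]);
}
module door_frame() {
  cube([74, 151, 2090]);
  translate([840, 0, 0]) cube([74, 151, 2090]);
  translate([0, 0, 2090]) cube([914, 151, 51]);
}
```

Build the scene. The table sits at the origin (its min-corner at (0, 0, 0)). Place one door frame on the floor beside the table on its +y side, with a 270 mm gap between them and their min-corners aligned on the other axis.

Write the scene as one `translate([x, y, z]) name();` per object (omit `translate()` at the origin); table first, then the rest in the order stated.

table();
translate([0, 818, 0]) door_frame();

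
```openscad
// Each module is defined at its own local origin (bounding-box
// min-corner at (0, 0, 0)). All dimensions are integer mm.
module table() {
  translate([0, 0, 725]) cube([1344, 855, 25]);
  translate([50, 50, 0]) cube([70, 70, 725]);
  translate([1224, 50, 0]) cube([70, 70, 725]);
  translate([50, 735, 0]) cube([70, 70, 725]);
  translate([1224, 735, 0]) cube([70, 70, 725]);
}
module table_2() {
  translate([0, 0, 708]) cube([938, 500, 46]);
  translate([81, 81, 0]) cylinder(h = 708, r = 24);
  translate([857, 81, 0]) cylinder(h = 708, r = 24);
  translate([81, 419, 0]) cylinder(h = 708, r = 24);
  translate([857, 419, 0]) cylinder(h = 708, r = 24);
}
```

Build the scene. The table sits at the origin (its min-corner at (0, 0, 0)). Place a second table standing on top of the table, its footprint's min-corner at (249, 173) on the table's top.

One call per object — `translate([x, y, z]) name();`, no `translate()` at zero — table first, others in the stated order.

table();
translate([249, 173, 750]) table_2();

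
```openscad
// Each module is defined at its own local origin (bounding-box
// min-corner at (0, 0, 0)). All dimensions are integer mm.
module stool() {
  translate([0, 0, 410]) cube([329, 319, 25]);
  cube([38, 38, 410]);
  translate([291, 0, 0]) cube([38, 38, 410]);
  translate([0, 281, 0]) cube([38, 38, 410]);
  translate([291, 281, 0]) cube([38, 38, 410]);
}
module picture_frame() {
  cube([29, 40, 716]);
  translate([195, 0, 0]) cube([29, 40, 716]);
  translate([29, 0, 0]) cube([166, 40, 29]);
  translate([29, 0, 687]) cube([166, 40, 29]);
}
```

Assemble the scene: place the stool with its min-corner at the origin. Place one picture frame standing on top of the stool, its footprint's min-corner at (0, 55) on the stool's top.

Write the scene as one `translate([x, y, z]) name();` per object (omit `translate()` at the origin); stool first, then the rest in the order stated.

stool();
translate([0, 55, 435]) picture_frame();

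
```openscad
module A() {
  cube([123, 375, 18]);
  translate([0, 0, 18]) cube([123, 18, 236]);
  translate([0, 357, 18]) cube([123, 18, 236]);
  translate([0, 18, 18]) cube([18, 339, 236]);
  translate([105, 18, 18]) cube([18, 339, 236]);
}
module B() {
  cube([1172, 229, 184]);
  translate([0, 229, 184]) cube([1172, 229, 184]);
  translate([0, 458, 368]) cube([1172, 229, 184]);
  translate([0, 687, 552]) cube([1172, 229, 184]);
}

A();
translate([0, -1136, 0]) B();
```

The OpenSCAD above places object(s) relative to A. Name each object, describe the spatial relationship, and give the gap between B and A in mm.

The staircase's nearest face is 220 mm from the open box's −y face.

A is an open box. B is a staircase. The staircase is on the floor beside the open box on its −y side. The gap between the staircase and the open box is 220 mm.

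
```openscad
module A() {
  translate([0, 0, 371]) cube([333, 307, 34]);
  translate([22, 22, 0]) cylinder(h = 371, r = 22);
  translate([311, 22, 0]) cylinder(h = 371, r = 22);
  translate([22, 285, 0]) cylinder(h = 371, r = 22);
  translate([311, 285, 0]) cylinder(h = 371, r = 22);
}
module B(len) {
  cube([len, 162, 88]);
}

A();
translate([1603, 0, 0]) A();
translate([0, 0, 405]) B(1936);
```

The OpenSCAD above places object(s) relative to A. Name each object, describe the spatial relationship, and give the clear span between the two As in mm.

Second stool starts at x = 1603; first ends at x = 333; clear span = 1603 − 333 = 1270 mm.

A is a stool. B is a beam. A beam spans the tops of two stools. The clear span between the two stools is 1270 mm.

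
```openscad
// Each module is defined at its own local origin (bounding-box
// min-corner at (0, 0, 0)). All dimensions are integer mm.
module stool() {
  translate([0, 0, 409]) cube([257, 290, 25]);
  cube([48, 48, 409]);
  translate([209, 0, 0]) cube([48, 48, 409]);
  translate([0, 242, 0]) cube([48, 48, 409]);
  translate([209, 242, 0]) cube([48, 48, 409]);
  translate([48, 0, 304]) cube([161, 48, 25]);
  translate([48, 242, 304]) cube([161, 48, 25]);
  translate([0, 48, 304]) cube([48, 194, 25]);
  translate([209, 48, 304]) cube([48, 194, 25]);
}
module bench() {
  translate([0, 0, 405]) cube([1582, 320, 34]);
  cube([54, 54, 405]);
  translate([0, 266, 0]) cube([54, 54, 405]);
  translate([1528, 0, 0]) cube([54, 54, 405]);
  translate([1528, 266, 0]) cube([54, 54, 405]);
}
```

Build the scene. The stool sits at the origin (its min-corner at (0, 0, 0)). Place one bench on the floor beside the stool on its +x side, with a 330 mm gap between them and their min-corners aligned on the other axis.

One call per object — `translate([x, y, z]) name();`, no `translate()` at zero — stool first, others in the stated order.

stool();
translate([587, 0, 0]) bench();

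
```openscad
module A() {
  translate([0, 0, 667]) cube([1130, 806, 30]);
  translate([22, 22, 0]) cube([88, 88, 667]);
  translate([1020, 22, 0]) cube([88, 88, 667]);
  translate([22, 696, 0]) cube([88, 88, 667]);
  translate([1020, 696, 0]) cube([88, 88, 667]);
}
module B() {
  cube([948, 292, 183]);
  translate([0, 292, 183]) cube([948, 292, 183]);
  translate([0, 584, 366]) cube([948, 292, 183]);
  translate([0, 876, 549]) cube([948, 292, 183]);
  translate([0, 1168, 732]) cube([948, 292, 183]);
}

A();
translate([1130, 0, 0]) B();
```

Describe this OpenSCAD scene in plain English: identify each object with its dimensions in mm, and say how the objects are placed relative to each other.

A is a table with a 1130×806 mm rectangular top, 30 mm thick, top surface at z = 697 mm, supported by four 88×88 mm square legs, each inset 22 mm from the nearest pair of top edges, running from the floor.

B is a straight staircase of 5 solid steps. Each step is 948 mm wide (x), 292 mm deep (y, the going) and 183 mm tall (the rise). The first step rests on the floor; each subsequent step sits one going further in +y and one rise higher in +z, directly behind and above the previous step with no overlap.

The staircase is against the table's +x side, with their −y faces flush.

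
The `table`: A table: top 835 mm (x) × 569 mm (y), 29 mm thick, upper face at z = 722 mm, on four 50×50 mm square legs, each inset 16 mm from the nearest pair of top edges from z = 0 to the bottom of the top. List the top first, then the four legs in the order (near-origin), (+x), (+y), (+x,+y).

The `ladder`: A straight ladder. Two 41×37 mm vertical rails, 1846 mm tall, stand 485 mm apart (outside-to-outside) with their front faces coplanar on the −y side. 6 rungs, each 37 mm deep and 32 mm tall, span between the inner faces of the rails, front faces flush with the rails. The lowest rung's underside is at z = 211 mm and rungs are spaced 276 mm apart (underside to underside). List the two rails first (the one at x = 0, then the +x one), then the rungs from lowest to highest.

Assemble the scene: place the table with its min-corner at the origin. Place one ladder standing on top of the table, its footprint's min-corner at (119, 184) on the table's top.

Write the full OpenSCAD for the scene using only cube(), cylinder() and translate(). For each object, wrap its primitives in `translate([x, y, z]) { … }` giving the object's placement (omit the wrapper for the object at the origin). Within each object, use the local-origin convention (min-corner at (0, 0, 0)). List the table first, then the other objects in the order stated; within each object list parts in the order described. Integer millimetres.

translate([0, 0, 693]) cube([835, 569, 29]);
translate([16, 16, 0]) cube([50, 50, 693]);
translate([769, 16, 0]) cube([50, 50, 693]);
translate([16, 503, 0]) cube([50, 50, 693]);
translate([769, 503, 0]) cube([50, 50, 693]);
translate([119, 184, 722]) {
  cube([41, 37, 1846]);
  translate([444, 0, 0]) cube([41, 37, 1846]);
  translate([41, 0, 211]) cube([403, 37, 32]);
  translate([41, 0, 487]) cube([403, 37, 32]);
  translate([41, 0, 763]) cube([403, 37, 32]);
  translate([41, 0, 1039]) cube([403, 37, 32]);
  translate([41, 0, 1315]) cube([403, 37, 32]);
  translate([41, 0, 1591]) cube([403, 37, 32]);
}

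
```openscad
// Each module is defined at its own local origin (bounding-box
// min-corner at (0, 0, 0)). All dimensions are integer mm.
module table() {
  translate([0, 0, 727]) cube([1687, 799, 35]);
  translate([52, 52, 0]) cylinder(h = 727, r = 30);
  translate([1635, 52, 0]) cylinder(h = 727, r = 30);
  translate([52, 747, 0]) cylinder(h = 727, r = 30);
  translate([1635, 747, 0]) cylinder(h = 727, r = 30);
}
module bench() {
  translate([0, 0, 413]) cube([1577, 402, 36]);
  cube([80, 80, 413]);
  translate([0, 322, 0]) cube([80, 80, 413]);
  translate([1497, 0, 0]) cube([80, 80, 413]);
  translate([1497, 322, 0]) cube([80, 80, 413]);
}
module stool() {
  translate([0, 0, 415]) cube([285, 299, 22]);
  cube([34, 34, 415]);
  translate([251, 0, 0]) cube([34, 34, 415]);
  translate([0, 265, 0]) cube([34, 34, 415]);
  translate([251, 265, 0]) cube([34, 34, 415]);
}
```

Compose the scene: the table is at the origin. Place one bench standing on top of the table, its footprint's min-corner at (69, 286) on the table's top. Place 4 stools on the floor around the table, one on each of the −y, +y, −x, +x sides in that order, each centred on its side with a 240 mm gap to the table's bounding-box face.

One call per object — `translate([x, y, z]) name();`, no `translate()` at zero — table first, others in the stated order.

table();
translate([69, 286, 762]) bench();
translate([701, -539, 0]) stool();
translate([701, 1039, 0]) stool();
translate([-525, 250, 0]) stool();
translate([1927, 250, 0]) stool();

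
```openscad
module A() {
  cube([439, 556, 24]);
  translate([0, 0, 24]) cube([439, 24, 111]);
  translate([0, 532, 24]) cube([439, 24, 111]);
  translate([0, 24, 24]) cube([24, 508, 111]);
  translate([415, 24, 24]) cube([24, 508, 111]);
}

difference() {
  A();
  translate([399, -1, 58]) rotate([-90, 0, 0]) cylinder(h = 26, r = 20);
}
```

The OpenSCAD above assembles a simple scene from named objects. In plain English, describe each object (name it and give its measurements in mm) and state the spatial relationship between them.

A is an open storage box with external size 439×556×135 mm and wall thickness 24 mm (the base is also 24 mm thick). The base covers the whole footprint; the four walls stand on the base, with the y-facing walls full-width and the x-facing walls fitting between their inner faces.

The open box has a circular hole of radius 20 mm through its front wall, centred at (x = 399, z = 58).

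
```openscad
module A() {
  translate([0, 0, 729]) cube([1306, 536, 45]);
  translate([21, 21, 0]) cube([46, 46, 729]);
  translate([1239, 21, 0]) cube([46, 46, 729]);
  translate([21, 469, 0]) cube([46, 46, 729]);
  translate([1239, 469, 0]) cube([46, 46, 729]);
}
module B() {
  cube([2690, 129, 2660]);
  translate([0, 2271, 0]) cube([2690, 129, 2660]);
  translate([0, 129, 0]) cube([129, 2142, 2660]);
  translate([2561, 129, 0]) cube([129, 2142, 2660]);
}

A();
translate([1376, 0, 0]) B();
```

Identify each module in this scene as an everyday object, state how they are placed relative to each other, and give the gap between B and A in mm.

The house frame's nearest face is 70 mm from the table's +x face.

A is a table. B is a house frame. The house frame is on the floor beside the table on its +x side. The gap between the house frame and the table is 70 mm.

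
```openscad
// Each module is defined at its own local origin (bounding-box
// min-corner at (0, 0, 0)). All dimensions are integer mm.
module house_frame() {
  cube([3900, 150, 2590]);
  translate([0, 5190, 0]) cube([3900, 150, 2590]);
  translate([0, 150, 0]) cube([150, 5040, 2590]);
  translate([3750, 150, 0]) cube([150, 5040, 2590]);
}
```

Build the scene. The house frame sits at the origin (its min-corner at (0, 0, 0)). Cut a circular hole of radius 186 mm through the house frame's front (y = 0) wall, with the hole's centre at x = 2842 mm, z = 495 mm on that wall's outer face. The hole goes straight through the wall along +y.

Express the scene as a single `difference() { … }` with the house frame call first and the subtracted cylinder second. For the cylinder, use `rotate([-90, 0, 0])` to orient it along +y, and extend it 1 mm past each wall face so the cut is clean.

difference() {
  house_frame();
  translate([2842, -1, 495]) rotate([-90, 0, 0]) cylinder(h = 152, r = 186);
}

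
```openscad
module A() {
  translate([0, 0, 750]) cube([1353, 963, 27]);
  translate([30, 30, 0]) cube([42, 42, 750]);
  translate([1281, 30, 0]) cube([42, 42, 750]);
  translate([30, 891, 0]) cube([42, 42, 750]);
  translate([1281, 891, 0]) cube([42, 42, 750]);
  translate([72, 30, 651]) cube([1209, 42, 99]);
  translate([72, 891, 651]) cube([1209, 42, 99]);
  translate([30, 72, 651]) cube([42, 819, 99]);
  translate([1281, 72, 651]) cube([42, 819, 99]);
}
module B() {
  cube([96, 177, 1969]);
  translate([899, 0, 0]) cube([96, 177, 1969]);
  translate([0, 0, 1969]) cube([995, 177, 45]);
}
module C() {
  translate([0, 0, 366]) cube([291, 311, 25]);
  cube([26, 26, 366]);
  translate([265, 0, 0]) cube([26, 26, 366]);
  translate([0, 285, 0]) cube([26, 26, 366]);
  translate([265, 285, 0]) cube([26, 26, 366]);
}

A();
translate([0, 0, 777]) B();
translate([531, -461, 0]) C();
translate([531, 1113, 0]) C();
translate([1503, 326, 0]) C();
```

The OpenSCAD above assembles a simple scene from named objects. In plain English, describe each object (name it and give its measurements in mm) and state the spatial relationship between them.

A is a rectangular dining table. The top is 1353×963×27 mm with its upper surface at z = 777 mm. It stands on four 42×42 mm square legs, each inset 30 mm from the nearest pair of top edges, running from the floor to the underside of the top. Four apron rails, 42 mm thick and 99 mm tall, run between adjacent legs with their top edges flush with the underside of the top and their outer faces flush with the legs' outer faces.

B is a rectangular door frame: two vertical jambs of 96×177 mm section, 1969 mm tall, with a clear opening 803 mm wide between their inner faces. A header 45 mm tall and 177 mm deep lies on top of the jambs and spans the full outside width.

C is a four-legged stool. The seat is 291×311 mm, 25 mm thick, top at z = 391 mm. It stands on four square legs, each 26×26 mm in cross-section, from z = 0 to the seat underside, each flush with a corner of the seat.

The door frame is on top of the table. Three stools sit around the table at the −y, +y, +x sides.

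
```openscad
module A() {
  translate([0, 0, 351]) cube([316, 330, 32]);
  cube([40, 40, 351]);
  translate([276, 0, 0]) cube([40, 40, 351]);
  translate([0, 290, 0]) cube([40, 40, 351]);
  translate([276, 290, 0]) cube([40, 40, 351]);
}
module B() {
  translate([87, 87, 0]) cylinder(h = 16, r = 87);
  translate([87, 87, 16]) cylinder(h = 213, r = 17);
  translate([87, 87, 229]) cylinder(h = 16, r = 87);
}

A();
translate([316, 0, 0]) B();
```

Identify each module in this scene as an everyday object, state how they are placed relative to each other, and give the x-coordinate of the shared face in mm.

A is a stool. B is a spool. The spool is against the stool's +x side, with their −y faces flush. The x-coordinate of the shared face is 316 mm.

The stool's +x face and the spool's −x face are both at x = 316 mm.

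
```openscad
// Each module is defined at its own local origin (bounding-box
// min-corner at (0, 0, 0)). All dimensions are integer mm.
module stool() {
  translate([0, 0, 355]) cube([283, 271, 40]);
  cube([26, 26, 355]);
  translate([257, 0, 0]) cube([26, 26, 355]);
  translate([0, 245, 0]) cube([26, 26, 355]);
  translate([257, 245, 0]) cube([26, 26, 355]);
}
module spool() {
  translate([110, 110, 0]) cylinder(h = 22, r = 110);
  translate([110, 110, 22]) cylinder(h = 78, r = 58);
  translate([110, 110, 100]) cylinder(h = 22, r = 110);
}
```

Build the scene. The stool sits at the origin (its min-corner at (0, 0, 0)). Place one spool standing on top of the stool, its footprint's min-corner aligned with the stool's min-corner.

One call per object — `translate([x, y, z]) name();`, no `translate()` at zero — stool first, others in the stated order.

stool();
translate([0, 0, 395]) spool();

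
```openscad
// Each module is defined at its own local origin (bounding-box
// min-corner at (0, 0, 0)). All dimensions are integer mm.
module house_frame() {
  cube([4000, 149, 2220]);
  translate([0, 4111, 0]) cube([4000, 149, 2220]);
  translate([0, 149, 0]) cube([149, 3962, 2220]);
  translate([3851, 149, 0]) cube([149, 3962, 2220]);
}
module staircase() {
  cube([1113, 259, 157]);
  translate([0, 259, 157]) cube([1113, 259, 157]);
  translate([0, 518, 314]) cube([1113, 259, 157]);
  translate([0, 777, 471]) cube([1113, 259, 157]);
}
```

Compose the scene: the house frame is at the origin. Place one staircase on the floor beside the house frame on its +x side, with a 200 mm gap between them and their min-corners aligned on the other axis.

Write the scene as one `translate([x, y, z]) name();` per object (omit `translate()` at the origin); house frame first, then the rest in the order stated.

house_frame();
translate([4200, 0, 0]) staircase();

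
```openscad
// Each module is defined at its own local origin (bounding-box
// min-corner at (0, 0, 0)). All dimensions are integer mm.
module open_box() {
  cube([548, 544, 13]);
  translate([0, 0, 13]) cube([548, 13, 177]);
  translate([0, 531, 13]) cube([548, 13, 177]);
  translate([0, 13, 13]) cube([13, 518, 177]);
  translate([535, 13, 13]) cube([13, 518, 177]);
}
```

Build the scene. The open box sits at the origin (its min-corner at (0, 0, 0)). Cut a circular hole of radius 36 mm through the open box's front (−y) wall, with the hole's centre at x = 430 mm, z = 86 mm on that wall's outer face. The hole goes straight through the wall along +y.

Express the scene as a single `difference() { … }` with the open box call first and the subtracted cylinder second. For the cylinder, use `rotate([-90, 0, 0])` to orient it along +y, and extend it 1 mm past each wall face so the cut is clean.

difference() {
  open_box();
  translate([430, -1, 86]) rotate([-90, 0, 0]) cylinder(h = 15, r = 36);
}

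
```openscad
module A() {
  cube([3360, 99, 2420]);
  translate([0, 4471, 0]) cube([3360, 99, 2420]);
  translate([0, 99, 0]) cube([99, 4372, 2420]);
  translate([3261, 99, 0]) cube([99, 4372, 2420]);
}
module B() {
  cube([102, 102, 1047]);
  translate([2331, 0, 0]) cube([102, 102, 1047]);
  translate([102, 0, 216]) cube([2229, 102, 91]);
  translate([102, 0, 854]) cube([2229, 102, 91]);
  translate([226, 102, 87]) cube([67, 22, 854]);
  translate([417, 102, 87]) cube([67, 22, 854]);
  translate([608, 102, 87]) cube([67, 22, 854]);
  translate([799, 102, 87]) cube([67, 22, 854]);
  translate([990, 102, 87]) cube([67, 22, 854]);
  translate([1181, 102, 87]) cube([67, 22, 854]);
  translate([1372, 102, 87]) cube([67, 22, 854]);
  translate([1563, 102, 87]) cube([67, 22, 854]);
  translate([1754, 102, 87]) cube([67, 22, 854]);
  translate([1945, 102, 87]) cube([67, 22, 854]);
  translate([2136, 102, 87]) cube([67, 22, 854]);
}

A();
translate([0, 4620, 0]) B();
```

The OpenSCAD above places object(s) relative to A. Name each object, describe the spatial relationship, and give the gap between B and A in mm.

The fence section's nearest face is 50 mm from the house frame's +y face.

A is a house frame. B is a fence section. The fence section is on the floor beside the house frame on its +y side. The gap between the fence section and the house frame is 50 mm.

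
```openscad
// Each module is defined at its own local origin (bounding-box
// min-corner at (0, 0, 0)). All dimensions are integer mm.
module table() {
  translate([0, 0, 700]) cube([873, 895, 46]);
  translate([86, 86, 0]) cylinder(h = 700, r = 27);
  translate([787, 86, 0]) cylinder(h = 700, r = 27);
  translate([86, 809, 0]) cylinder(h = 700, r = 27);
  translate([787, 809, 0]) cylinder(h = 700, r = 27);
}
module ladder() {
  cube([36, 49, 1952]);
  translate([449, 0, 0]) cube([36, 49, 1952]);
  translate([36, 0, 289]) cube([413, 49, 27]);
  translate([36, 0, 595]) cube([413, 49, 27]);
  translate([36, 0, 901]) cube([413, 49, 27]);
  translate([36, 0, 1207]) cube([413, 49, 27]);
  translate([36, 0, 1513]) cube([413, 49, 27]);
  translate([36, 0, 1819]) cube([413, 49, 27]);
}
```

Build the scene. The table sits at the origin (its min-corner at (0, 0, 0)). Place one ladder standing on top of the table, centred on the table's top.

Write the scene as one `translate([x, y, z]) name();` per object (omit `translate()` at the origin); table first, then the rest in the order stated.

table();
translate([194, 423, 746]) ladder();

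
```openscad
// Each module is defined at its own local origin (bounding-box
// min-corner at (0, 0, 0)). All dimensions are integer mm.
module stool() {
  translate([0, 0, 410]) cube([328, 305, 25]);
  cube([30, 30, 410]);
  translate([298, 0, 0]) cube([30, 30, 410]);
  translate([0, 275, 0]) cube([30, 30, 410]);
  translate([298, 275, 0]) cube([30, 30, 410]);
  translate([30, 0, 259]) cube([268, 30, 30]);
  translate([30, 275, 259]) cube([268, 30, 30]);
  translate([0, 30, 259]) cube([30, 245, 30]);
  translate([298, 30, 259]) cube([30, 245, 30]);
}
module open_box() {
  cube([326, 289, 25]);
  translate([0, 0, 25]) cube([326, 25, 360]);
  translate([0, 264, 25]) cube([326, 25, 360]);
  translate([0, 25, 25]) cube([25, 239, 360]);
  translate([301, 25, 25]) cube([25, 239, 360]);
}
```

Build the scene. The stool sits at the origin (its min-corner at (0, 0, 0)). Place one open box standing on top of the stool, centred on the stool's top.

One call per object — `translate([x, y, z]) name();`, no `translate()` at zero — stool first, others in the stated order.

stool();
translate([1, 8, 435]) open_box();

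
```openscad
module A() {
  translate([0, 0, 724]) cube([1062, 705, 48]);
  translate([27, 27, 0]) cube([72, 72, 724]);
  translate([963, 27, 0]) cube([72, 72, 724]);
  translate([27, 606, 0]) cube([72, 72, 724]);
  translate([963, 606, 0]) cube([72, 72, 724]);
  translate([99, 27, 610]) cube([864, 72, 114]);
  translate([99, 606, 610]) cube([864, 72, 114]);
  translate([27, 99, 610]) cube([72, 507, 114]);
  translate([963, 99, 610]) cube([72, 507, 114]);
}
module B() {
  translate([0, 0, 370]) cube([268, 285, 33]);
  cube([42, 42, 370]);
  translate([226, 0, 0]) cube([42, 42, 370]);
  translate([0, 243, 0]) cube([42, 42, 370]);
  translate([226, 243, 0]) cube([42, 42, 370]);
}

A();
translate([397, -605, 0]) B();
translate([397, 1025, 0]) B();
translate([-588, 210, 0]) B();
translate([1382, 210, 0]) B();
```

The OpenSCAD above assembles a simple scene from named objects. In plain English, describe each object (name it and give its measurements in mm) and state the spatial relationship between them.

A is a rectangular dining table. The top is 1062×705×48 mm with its upper surface at z = 772 mm. It stands on four 72×72 mm square legs, each inset 27 mm from the nearest pair of top edges, running from the floor to the underside of the top. Four apron rails, 72 mm thick and 114 mm tall, run between adjacent legs with their top edges flush with the underside of the top and their outer faces flush with the legs' outer faces.

B is a simple wooden stool: a rectangular seat 268 mm (x) by 285 mm (y), 33 mm thick, top face at z = 403 mm, on four square legs, each 42×42 mm in cross-section. The legs rest on z = 0, each flush with a corner of the seat.

Four stools sit around the table at the −y, +y, −x, +x sides.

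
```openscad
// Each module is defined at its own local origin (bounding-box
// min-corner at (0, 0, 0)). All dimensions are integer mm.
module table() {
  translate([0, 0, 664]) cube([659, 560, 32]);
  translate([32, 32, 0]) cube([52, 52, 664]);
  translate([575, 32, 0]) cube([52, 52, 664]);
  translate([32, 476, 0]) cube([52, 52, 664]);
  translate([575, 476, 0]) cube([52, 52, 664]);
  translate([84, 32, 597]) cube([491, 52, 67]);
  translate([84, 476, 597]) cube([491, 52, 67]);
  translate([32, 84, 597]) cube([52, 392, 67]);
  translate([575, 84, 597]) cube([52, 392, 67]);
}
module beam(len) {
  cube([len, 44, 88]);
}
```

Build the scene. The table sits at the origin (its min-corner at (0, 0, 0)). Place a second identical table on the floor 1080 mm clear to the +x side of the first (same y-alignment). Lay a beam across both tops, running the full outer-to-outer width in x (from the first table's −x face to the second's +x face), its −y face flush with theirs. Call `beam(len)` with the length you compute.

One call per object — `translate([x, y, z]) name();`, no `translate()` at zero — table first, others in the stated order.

table();
translate([1739, 0, 0]) table();
translate([0, 0, 696]) beam(2398);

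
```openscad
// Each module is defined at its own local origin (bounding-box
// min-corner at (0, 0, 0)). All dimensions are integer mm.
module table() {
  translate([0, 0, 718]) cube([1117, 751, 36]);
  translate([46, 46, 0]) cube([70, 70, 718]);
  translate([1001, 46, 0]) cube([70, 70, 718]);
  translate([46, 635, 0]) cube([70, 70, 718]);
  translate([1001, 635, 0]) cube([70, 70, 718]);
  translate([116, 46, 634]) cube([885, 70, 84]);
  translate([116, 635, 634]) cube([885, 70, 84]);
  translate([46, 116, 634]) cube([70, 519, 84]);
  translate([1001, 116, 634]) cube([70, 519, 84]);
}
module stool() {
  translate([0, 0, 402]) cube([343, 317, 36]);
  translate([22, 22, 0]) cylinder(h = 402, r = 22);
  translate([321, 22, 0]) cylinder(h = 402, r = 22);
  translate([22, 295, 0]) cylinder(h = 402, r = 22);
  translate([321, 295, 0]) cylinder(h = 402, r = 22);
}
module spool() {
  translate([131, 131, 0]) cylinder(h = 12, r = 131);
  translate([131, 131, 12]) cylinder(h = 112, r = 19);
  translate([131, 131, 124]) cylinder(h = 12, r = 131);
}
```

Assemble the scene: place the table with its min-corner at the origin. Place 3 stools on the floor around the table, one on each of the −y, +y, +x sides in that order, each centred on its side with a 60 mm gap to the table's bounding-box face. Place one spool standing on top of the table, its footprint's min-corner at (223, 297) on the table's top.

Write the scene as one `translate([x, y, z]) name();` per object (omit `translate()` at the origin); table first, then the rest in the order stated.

table();
translate([387, -377, 0]) stool();
translate([387, 811, 0]) stool();
translate([1177, 217, 0]) stool();
translate([223, 297, 754]) spool();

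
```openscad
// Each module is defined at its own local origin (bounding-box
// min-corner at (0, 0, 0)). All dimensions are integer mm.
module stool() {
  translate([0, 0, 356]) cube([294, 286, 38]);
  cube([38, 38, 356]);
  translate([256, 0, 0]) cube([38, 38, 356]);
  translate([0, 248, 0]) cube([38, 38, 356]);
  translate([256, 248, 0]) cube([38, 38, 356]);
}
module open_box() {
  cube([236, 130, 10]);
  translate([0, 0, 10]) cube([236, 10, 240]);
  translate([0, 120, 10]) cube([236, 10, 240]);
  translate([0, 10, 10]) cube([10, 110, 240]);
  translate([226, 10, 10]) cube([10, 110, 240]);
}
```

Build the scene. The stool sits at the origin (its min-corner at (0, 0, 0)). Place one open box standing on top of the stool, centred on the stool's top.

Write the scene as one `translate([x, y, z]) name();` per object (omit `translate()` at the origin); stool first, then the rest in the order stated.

stool();
translate([29, 78, 394]) open_box();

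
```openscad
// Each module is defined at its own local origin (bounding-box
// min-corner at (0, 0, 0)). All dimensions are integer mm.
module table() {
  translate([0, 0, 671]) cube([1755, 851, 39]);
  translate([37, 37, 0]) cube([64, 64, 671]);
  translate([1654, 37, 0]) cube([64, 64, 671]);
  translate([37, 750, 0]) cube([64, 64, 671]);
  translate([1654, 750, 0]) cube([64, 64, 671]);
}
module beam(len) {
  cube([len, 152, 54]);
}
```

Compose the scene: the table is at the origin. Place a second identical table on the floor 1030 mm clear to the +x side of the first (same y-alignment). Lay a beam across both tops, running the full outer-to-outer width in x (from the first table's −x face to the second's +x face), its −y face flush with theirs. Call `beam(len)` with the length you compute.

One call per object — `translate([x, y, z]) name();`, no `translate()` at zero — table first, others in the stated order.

table();
translate([2785, 0, 0]) table();
translate([0, 0, 710]) beam(4540);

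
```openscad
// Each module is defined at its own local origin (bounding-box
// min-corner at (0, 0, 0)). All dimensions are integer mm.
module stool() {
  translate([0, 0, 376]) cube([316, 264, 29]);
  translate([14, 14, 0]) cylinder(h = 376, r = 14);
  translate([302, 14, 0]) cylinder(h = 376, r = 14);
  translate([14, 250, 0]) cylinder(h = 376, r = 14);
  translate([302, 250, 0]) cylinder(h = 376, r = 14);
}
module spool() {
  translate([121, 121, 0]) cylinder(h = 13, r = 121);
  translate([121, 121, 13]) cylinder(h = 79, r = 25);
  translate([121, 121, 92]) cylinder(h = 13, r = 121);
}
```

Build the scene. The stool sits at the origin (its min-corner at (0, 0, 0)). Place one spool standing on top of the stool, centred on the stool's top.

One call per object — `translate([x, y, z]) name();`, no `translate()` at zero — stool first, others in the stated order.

stool();
translate([37, 11, 405]) spool();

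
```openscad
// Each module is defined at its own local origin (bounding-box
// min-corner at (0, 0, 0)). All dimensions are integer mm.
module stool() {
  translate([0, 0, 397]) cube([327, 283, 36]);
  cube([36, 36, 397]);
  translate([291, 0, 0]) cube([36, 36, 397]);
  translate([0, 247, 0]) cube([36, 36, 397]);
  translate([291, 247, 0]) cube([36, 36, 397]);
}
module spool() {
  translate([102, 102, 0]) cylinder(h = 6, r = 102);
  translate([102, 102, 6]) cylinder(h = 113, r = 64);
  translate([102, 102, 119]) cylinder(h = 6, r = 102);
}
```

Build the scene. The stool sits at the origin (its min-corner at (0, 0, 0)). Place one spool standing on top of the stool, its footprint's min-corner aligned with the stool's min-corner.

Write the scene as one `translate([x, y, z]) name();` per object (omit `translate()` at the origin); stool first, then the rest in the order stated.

stool();
translate([0, 0, 433]) spool();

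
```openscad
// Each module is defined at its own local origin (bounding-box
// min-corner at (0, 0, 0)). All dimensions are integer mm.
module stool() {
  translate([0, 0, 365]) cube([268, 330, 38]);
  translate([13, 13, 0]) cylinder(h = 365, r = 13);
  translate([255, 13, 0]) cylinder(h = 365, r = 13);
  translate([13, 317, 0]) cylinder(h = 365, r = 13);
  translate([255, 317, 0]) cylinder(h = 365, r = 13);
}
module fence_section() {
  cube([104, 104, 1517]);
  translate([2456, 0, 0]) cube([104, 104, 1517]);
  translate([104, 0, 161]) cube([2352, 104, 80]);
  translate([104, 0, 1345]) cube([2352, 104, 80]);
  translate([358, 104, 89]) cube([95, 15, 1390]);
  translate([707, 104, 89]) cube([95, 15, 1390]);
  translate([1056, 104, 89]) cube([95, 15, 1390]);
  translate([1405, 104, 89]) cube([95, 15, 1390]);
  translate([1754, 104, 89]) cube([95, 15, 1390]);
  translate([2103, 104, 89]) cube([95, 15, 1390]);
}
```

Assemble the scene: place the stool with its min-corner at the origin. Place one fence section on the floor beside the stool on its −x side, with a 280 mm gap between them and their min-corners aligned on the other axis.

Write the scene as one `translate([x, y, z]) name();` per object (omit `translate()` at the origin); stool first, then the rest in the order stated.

stool();
translate([-2840, 0, 0]) fence_section();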